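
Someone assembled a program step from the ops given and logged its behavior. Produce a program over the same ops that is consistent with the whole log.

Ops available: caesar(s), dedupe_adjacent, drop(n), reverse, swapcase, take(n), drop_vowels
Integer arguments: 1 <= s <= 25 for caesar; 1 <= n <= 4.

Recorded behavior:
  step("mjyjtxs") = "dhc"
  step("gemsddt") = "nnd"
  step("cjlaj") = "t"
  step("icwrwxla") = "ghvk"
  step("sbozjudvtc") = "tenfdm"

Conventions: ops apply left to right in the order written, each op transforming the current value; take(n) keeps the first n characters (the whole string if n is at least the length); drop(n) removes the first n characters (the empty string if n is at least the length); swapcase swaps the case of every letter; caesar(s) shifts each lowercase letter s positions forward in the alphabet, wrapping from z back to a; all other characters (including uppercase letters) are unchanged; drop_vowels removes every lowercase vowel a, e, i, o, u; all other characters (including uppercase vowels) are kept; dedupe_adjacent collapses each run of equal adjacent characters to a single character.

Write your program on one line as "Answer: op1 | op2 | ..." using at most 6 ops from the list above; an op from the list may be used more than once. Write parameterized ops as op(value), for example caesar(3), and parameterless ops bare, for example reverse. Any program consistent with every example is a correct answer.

caesar(4) | reverse | caesar(6) | reverse | drop(3) | drop(1)

Check, running the answer program on each example:
  "mjyjtxs" -> "qncnxbw" -> "wbxncnq" -> "chdtitw" -> "wtitdhc" -> "tdhc" -> "dhc"
  "gemsddt" -> "kiqwhhx" -> "xhhwqik" -> "dnncwoq" -> "qowcnnd" -> "cnnd" -> "nnd"
  "cjlaj" -> "gnpen" -> "nepng" -> "tkvtm" -> "mtvkt" -> "kt" -> "t"
  "icwrwxla" -> "mgavabpe" -> "epbavagm" -> "kvhgbgms" -> "smgbghvk" -> "bghvk" -> "ghvk"
  "sbozjudvtc" -> "wfsdnyhzxg" -> "gxzhyndsfw" -> "mdfnetjylc" -> "clyjtenfdm" -> "jtenfdm" -> "tenfdm"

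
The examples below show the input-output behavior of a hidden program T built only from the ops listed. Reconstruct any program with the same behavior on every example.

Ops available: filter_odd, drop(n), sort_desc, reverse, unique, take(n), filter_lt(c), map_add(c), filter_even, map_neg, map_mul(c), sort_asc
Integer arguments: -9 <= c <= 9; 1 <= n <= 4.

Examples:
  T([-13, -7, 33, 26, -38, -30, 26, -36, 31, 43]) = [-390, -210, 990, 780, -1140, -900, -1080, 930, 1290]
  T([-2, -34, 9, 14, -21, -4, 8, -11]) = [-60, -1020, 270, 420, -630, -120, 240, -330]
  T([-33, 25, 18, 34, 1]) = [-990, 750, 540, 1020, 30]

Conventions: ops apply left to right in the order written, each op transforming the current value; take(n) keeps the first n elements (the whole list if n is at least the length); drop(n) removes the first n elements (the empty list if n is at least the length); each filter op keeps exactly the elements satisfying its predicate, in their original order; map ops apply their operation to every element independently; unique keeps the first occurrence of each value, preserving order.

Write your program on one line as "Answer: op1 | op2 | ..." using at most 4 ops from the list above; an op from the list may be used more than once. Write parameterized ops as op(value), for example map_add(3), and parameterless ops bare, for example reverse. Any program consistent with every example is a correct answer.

unique | map_neg | map_mul(6) | map_mul(-5)

Check, running the answer program on each example:
  [-13, -7, 33, 26, -38, -30, 26, -36, 31, 43] -> [-13, -7, 33, 26, -38, -30, -36, 31, 43] -> [13, 7, -33, -26, 38, 30, 36, -31, -43] -> [78, 42, -198, -156, 228, 180, 216, -186, -258] -> [-390, -210, 990, 780, -1140, -900, -1080, 930, 1290]
  [-2, -34, 9, 14, -21, -4, 8, -11] -> [-2, -34, 9, 14, -21, -4, 8, -11] -> [2, 34, -9, -14, 21, 4, -8, 11] -> [12, 204, -54, -84, 126, 24, -48, 66] -> [-60, -1020, 270, 420, -630, -120, 240, -330]
  [-33, 25, 18, 34, 1] -> [-33, 25, 18, 34, 1] -> [33, -25, -18, -34, -1] -> [198, -150, -108, -204, -6] -> [-990, 750, 540, 1020, 30]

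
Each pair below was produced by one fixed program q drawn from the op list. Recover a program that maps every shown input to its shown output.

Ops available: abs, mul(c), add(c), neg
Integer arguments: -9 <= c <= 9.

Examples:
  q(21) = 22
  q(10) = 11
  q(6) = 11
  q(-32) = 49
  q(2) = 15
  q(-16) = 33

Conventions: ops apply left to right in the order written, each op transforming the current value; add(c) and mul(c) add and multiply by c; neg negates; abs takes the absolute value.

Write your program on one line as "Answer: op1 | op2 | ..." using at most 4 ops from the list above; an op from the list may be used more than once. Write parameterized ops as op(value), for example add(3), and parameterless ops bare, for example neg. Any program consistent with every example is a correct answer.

add(-8) | abs | add(9)

Check, running the answer program on each example:
  21 -> 13 -> 13 -> 22
  10 -> 2 -> 2 -> 11
  6 -> -2 -> 2 -> 11
  -32 -> -40 -> 40 -> 49
  2 -> -6 -> 6 -> 15
  -16 -> -24 -> 24 -> 33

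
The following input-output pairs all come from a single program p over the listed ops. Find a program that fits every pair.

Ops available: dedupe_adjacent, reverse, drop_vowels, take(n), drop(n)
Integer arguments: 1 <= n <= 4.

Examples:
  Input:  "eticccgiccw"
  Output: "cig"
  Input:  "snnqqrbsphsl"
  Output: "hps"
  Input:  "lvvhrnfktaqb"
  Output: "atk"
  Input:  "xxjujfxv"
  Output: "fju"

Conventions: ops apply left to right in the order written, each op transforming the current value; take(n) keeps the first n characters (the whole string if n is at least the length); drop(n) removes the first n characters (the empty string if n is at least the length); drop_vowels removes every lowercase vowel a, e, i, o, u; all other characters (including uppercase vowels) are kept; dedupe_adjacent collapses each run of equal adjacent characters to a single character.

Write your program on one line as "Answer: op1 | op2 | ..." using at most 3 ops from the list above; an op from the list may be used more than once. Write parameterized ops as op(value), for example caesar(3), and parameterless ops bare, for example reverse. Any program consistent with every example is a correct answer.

reverse | drop(2) | take(3)

Check, running the answer program on each example:
  "eticccgiccw" -> "wccigcccite" -> "cigcccite" -> "cig"
  "snnqqrbsphsl" -> "lshpsbrqqnns" -> "hpsbrqqnns" -> "hps"
  "lvvhrnfktaqb" -> "bqatkfnrhvvl" -> "atkfnrhvvl" -> "atk"
  "xxjujfxv" -> "vxfjujxx" -> "fjujxx" -> "fju"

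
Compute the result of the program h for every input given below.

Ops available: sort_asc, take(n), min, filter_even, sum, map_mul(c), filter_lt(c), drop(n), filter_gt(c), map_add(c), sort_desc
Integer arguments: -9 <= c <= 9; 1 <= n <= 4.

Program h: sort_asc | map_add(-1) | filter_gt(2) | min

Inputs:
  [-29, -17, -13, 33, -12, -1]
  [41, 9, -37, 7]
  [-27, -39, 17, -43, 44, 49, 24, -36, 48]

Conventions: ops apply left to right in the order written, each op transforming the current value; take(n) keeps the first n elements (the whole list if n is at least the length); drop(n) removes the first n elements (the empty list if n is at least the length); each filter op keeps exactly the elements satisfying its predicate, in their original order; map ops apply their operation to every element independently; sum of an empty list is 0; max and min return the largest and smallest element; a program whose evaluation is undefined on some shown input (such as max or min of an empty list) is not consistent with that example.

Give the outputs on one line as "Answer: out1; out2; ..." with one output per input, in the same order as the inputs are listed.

32; 6; 16

Execution, op by op:
  [-29, -17, -13, 33, -12, -1] -> [-29, -17, -13, -12, -1, 33] -> [-30, -18, -14, -13, -2, 32] -> [32] -> 32
  [41, 9, -37, 7] -> [-37, 7, 9, 41] -> [-38, 6, 8, 40] -> [6, 8, 40] -> 6
  [-27, -39, 17, -43, 44, 49, 24, -36, 48] -> [-43, -39, -36, -27, 17, 24, 44, 48, 49] -> [-44, -40, -37, -28, 16, 23, 43, 47, 48] -> [16, 23, 43, 47, 48] -> 16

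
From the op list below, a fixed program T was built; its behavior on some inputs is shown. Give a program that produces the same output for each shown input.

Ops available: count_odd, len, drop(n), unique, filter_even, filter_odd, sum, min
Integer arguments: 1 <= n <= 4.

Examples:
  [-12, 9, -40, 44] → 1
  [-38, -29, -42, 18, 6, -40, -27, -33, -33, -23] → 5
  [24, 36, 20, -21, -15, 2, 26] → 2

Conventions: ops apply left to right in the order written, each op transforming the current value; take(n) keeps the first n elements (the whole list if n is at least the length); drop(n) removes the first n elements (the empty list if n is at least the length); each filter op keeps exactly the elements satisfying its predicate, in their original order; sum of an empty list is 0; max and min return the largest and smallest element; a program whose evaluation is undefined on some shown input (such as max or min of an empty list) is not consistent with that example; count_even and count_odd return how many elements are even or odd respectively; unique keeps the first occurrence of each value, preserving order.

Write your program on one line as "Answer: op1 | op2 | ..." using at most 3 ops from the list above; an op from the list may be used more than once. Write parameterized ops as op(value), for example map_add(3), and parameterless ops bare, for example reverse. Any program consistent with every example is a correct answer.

filter_odd | len

Check, running the answer program on each example:
  [-12, 9, -40, 44] -> [9] -> 1
  [-38, -29, -42, 18, 6, -40, -27, -33, -33, -23] -> [-29, -27, -33, -33, -23] -> 5
  [24, 36, 20, -21, -15, 2, 26] -> [-21, -15] -> 2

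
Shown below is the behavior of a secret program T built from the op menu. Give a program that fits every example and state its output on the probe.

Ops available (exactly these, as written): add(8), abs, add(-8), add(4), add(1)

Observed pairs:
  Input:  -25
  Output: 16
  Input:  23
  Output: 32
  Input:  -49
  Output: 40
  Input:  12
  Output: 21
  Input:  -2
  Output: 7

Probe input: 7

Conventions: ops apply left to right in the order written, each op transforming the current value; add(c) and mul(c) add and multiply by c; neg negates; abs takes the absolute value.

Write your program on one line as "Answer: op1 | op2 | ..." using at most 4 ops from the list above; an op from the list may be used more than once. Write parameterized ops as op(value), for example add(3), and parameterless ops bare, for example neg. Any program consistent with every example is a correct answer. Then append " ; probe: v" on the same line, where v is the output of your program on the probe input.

add(8) | add(1) | abs ; probe: 16

Check, running the answer program on each example:
  -25 -> -17 -> -16 -> 16
  23 -> 31 -> 32 -> 32
  -49 -> -41 -> -40 -> 40
  12 -> 20 -> 21 -> 21
  -2 -> 6 -> 7 -> 7
  probe: 7 -> 15 -> 16 -> 16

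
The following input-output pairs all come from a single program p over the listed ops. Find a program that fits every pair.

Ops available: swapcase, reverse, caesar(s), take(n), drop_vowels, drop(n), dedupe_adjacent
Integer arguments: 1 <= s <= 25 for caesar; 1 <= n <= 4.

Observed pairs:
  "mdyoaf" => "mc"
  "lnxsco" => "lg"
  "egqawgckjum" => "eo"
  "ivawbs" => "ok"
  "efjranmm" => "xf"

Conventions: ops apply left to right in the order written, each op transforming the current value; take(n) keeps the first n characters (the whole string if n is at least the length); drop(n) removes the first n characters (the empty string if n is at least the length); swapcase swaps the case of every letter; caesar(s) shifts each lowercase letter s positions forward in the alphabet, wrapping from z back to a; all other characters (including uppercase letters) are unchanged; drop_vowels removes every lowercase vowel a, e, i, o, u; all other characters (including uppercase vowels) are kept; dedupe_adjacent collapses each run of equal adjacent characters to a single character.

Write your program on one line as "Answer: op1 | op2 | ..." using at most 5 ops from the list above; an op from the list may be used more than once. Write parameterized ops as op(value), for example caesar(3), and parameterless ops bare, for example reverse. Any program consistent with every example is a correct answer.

dedupe_adjacent | drop(2) | take(2) | caesar(14)

Check, running the answer program on each example:
  "mdyoaf" -> "mdyoaf" -> "yoaf" -> "yo" -> "mc"
  "lnxsco" -> "lnxsco" -> "xsco" -> "xs" -> "lg"
  "egqawgckjum" -> "egqawgckjum" -> "qawgckjum" -> "qa" -> "eo"
  "ivawbs" -> "ivawbs" -> "awbs" -> "aw" -> "ok"
  "efjranmm" -> "efjranm" -> "jranm" -> "jr" -> "xf"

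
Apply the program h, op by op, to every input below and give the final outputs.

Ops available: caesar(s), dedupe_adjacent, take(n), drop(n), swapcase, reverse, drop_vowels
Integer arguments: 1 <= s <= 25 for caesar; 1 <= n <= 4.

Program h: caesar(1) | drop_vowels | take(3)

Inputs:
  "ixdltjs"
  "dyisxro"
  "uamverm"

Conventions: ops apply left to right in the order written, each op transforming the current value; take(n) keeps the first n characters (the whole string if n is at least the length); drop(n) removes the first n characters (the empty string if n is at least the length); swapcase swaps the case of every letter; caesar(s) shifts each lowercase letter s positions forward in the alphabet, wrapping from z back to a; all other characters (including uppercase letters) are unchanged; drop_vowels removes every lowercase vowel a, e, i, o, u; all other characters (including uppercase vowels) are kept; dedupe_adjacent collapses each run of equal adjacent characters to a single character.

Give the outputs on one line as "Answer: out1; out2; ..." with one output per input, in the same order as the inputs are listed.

Execution, op by op:
  "ixdltjs" -> "jyemukt" -> "jymkt" -> "jym"
  "dyisxro" -> "ezjtysp" -> "zjtysp" -> "zjt"
  "uamverm" -> "vbnwfsn" -> "vbnwfsn" -> "vbn"

"jym"; "zjt"; "vbn"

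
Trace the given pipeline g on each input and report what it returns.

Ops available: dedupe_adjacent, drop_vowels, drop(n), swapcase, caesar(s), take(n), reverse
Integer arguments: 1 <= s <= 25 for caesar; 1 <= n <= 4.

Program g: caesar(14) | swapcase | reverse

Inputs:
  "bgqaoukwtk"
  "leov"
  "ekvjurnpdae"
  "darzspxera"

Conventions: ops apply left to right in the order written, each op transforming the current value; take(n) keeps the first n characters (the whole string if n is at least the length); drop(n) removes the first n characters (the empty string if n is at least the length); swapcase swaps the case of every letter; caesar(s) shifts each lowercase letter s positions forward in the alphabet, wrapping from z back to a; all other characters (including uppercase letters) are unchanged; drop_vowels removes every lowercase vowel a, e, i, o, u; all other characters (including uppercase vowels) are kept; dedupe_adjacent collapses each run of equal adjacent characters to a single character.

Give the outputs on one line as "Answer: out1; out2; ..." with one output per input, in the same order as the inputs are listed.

Execution, op by op:
  "bgqaoukwtk" -> "pueociykhy" -> "PUEOCIYKHY" -> "YHKYICOEUP"
  "leov" -> "zscj" -> "ZSCJ" -> "JCSZ"
  "ekvjurnpdae" -> "syjxifbdros" -> "SYJXIFBDROS" -> "SORDBFIXJYS"
  "darzspxera" -> "rofngdlsfo" -> "ROFNGDLSFO" -> "OFSLDGNFOR"

"YHKYICOEUP"; "JCSZ"; "SORDBFIXJYS"; "OFSLDGNFOR"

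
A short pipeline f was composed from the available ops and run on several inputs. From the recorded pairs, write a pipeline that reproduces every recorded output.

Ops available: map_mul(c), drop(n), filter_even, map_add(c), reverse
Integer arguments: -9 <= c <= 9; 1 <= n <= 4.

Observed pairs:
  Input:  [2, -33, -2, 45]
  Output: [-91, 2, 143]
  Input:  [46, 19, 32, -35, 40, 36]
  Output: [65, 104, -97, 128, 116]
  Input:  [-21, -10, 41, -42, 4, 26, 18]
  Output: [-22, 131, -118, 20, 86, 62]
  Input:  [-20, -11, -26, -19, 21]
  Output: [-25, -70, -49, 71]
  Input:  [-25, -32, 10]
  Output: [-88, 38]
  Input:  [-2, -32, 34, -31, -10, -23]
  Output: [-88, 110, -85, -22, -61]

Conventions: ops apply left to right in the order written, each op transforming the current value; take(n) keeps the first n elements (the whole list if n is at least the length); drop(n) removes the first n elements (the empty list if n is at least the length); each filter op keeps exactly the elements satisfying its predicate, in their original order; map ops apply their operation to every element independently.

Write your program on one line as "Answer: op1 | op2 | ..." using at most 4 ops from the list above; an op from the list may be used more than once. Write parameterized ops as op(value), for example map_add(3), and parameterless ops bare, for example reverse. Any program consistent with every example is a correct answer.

map_mul(3) | map_add(1) | map_add(7) | drop(1)

Check, running the answer program on each example:
  [2, -33, -2, 45] -> [6, -99, -6, 135] -> [7, -98, -5, 136] -> [14, -91, 2, 143] -> [-91, 2, 143]
  [46, 19, 32, -35, 40, 36] -> [138, 57, 96, -105, 120, 108] -> [139, 58, 97, -104, 121, 109] -> [146, 65, 104, -97, 128, 116] -> [65, 104, -97, 128, 116]
  [-21, -10, 41, -42, 4, 26, 18] -> [-63, -30, 123, -126, 12, 78, 54] -> [-62, -29, 124, -125, 13, 79, 55] -> [-55, -22, 131, -118, 20, 86, 62] -> [-22, 131, -118, 20, 86, 62]
  [-20, -11, -26, -19, 21] -> [-60, -33, -78, -57, 63] -> [-59, -32, -77, -56, 64] -> [-52, -25, -70, -49, 71] -> [-25, -70, -49, 71]
  [-25, -32, 10] -> [-75, -96, 30] -> [-74, -95, 31] -> [-67, -88, 38] -> [-88, 38]
  [-2, -32, 34, -31, -10, -23] -> [-6, -96, 102, -93, -30, -69] -> [-5, -95, 103, -92, -29, -68] -> [2, -88, 110, -85, -22, -61] -> [-88, 110, -85, -22, -61]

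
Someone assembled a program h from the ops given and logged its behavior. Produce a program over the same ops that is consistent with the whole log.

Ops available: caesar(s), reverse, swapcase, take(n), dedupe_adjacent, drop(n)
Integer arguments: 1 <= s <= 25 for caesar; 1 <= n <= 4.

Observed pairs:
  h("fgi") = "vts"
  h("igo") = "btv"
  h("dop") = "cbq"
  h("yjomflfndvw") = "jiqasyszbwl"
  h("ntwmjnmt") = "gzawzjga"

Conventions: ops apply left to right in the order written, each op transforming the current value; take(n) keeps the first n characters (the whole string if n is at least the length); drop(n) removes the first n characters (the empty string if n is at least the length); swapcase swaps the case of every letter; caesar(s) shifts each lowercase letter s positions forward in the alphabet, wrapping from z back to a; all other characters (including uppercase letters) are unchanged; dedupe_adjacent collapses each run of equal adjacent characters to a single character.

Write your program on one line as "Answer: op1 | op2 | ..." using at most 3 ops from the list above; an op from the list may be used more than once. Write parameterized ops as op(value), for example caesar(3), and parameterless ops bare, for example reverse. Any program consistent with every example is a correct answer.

reverse | caesar(7) | caesar(6)

Check, running the answer program on each example:
  "fgi" -> "igf" -> "pnm" -> "vts"
  "igo" -> "ogi" -> "vnp" -> "btv"
  "dop" -> "pod" -> "wvk" -> "cbq"
  "yjomflfndvw" -> "wvdnflfmojy" -> "dckumsmtvqf" -> "jiqasyszbwl"
  "ntwmjnmt" -> "tmnjmwtn" -> "atuqtdau" -> "gzawzjga"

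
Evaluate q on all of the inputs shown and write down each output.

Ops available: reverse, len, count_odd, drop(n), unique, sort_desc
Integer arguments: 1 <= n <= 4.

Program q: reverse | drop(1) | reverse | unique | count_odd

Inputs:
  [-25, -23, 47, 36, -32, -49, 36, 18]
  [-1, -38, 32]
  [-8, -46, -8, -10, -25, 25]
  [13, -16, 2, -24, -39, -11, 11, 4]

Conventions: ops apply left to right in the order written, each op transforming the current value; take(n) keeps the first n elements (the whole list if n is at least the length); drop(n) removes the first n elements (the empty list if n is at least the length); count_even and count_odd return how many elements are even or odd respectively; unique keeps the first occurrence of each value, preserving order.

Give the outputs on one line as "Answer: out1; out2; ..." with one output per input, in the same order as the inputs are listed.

4; 1; 1; 4

Execution, op by op:
  [-25, -23, 47, 36, -32, -49, 36, 18] -> [18, 36, -49, -32, 36, 47, -23, -25] -> [36, -49, -32, 36, 47, -23, -25] -> [-25, -23, 47, 36, -32, -49, 36] -> [-25, -23, 47, 36, -32, -49] -> 4
  [-1, -38, 32] -> [32, -38, -1] -> [-38, -1] -> [-1, -38] -> [-1, -38] -> 1
  [-8, -46, -8, -10, -25, 25] -> [25, -25, -10, -8, -46, -8] -> [-25, -10, -8, -46, -8] -> [-8, -46, -8, -10, -25] -> [-8, -46, -10, -25] -> 1
  [13, -16, 2, -24, -39, -11, 11, 4] -> [4, 11, -11, -39, -24, 2, -16, 13] -> [11, -11, -39, -24, 2, -16, 13] -> [13, -16, 2, -24, -39, -11, 11] -> [13, -16, 2, -24, -39, -11, 11] -> 4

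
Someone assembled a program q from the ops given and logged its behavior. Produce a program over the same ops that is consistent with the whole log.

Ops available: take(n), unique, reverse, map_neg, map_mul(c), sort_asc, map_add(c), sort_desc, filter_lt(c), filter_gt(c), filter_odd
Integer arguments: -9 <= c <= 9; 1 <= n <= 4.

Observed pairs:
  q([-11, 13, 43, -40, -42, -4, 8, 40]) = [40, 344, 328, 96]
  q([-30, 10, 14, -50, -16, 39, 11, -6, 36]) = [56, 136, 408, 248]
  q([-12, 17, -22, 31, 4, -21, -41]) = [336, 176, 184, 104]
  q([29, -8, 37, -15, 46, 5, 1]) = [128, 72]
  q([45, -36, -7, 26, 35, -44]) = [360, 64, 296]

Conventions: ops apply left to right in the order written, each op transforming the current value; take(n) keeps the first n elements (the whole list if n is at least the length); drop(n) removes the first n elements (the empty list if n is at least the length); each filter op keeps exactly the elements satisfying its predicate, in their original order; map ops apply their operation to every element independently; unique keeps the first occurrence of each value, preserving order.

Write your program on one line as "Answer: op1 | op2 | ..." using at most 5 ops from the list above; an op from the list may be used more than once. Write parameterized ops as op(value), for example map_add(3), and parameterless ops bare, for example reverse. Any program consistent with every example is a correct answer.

map_add(-1) | filter_lt(-1) | map_mul(-8) | reverse

Check, running the answer program on each example:
  [-11, 13, 43, -40, -42, -4, 8, 40] -> [-12, 12, 42, -41, -43, -5, 7, 39] -> [-12, -41, -43, -5] -> [96, 328, 344, 40] -> [40, 344, 328, 96]
  [-30, 10, 14, -50, -16, 39, 11, -6, 36] -> [-31, 9, 13, -51, -17, 38, 10, -7, 35] -> [-31, -51, -17, -7] -> [248, 408, 136, 56] -> [56, 136, 408, 248]
  [-12, 17, -22, 31, 4, -21, -41] -> [-13, 16, -23, 30, 3, -22, -42] -> [-13, -23, -22, -42] -> [104, 184, 176, 336] -> [336, 176, 184, 104]
  [29, -8, 37, -15, 46, 5, 1] -> [28, -9, 36, -16, 45, 4, 0] -> [-9, -16] -> [72, 128] -> [128, 72]
  [45, -36, -7, 26, 35, -44] -> [44, -37, -8, 25, 34, -45] -> [-37, -8, -45] -> [296, 64, 360] -> [360, 64, 296]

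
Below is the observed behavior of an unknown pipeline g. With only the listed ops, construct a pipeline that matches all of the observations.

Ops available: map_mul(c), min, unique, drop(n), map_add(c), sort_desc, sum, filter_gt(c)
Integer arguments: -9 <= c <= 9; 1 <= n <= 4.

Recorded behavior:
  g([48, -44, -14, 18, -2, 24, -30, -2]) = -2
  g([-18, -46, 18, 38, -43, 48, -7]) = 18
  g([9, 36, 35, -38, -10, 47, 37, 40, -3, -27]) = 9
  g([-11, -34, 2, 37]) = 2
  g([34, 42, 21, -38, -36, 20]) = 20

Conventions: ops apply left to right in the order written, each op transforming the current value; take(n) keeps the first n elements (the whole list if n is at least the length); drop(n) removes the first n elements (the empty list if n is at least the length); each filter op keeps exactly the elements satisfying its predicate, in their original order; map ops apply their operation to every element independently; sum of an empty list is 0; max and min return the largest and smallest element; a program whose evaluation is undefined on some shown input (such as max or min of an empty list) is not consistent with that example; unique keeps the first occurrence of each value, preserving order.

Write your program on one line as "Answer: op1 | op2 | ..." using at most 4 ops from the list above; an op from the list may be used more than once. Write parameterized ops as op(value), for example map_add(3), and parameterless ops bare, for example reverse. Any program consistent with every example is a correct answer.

filter_gt(-3) | sort_desc | unique | min

Check, running the answer program on each example:
  [48, -44, -14, 18, -2, 24, -30, -2] -> [48, 18, -2, 24, -2] -> [48, 24, 18, -2, -2] -> [48, 24, 18, -2] -> -2
  [-18, -46, 18, 38, -43, 48, -7] -> [18, 38, 48] -> [48, 38, 18] -> [48, 38, 18] -> 18
  [9, 36, 35, -38, -10, 47, 37, 40, -3, -27] -> [9, 36, 35, 47, 37, 40] -> [47, 40, 37, 36, 35, 9] -> [47, 40, 37, 36, 35, 9] -> 9
  [-11, -34, 2, 37] -> [2, 37] -> [37, 2] -> [37, 2] -> 2
  [34, 42, 21, -38, -36, 20] -> [34, 42, 21, 20] -> [42, 34, 21, 20] -> [42, 34, 21, 20] -> 20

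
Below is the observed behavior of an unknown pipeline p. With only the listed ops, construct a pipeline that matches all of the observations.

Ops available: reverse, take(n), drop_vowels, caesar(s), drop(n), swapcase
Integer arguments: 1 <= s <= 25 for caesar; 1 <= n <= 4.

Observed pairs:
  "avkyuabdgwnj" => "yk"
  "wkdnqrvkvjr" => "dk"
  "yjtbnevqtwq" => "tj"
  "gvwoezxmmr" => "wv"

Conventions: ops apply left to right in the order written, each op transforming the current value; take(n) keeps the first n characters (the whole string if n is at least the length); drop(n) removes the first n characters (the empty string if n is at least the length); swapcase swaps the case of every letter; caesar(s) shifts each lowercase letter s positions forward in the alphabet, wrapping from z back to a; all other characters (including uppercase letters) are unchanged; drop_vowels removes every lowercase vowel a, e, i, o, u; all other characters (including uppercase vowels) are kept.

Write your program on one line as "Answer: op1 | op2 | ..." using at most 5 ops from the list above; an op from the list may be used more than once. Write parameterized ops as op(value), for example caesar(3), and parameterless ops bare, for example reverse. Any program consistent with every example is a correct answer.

drop_vowels | drop(1) | take(2) | reverse

Check, running the answer program on each example:
  "avkyuabdgwnj" -> "vkybdgwnj" -> "kybdgwnj" -> "ky" -> "yk"
  "wkdnqrvkvjr" -> "wkdnqrvkvjr" -> "kdnqrvkvjr" -> "kd" -> "dk"
  "yjtbnevqtwq" -> "yjtbnvqtwq" -> "jtbnvqtwq" -> "jt" -> "tj"
  "gvwoezxmmr" -> "gvwzxmmr" -> "vwzxmmr" -> "vw" -> "wv"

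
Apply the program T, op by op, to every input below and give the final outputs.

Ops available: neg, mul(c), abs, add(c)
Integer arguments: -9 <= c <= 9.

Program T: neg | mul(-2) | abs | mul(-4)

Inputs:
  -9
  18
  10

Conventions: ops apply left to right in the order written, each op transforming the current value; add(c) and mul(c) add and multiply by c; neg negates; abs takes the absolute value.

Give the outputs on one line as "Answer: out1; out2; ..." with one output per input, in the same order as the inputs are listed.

Execution, op by op:
  -9 -> 9 -> -18 -> 18 -> -72
  18 -> -18 -> 36 -> 36 -> -144
  10 -> -10 -> 20 -> 20 -> -80

-72; -144; -80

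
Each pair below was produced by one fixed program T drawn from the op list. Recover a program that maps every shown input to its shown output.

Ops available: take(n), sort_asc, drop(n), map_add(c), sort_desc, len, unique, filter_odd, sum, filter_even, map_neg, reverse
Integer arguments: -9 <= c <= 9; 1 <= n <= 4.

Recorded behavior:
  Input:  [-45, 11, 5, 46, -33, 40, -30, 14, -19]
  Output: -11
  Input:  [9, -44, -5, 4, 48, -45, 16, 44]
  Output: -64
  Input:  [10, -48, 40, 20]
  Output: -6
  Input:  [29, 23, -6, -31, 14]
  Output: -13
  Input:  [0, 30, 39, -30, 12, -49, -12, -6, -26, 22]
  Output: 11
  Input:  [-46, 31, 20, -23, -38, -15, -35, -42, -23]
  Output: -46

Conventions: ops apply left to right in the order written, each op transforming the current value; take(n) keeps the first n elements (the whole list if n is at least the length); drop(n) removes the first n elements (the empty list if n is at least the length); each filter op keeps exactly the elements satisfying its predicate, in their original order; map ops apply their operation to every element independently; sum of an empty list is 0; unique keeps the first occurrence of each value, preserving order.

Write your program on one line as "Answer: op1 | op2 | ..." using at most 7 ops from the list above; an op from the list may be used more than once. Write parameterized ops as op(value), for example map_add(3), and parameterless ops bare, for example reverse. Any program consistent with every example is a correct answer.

take(4) | map_add(5) | map_add(-4) | map_add(-8) | reverse | sum

Check, running the answer program on each example:
  [-45, 11, 5, 46, -33, 40, -30, 14, -19] -> [-45, 11, 5, 46] -> [-40, 16, 10, 51] -> [-44, 12, 6, 47] -> [-52, 4, -2, 39] -> [39, -2, 4, -52] -> -11
  [9, -44, -5, 4, 48, -45, 16, 44] -> [9, -44, -5, 4] -> [14, -39, 0, 9] -> [10, -43, -4, 5] -> [2, -51, -12, -3] -> [-3, -12, -51, 2] -> -64
  [10, -48, 40, 20] -> [10, -48, 40, 20] -> [15, -43, 45, 25] -> [11, -47, 41, 21] -> [3, -55, 33, 13] -> [13, 33, -55, 3] -> -6
  [29, 23, -6, -31, 14] -> [29, 23, -6, -31] -> [34, 28, -1, -26] -> [30, 24, -5, -30] -> [22, 16, -13, -38] -> [-38, -13, 16, 22] -> -13
  [0, 30, 39, -30, 12, -49, -12, -6, -26, 22] -> [0, 30, 39, -30] -> [5, 35, 44, -25] -> [1, 31, 40, -29] -> [-7, 23, 32, -37] -> [-37, 32, 23, -7] -> 11
  [-46, 31, 20, -23, -38, -15, -35, -42, -23] -> [-46, 31, 20, -23] -> [-41, 36, 25, -18] -> [-45, 32, 21, -22] -> [-53, 24, 13, -30] -> [-30, 13, 24, -53] -> -46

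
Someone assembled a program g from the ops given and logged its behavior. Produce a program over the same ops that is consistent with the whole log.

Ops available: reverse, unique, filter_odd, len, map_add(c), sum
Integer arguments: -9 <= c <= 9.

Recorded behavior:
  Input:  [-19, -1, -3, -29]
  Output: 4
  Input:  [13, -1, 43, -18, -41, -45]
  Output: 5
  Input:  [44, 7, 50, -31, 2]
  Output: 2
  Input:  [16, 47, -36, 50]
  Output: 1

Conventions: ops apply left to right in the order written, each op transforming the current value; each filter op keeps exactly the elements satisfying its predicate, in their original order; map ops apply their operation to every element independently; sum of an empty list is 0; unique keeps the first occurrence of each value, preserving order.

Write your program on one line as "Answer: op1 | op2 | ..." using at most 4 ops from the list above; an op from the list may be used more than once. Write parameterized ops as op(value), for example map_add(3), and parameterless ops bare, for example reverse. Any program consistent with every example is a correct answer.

reverse | filter_odd | map_add(-8) | len

Check, running the answer program on each example:
  [-19, -1, -3, -29] -> [-29, -3, -1, -19] -> [-29, -3, -1, -19] -> [-37, -11, -9, -27] -> 4
  [13, -1, 43, -18, -41, -45] -> [-45, -41, -18, 43, -1, 13] -> [-45, -41, 43, -1, 13] -> [-53, -49, 35, -9, 5] -> 5
  [44, 7, 50, -31, 2] -> [2, -31, 50, 7, 44] -> [-31, 7] -> [-39, -1] -> 2
  [16, 47, -36, 50] -> [50, -36, 47, 16] -> [47] -> [39] -> 1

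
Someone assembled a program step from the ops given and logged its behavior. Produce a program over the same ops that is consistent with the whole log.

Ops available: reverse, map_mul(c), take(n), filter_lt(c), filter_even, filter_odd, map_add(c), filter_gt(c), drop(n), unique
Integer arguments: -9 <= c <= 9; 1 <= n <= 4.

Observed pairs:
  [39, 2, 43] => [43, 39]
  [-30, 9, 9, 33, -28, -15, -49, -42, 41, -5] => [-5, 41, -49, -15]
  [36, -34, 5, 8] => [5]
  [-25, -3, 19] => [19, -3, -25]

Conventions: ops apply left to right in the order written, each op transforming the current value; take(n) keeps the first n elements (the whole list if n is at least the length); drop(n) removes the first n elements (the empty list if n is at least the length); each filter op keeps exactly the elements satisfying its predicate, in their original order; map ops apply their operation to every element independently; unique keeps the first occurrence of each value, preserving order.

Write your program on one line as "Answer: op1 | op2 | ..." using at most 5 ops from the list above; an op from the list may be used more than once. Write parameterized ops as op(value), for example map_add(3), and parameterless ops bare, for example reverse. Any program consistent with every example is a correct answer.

unique | filter_odd | reverse | take(4)

Check, running the answer program on each example:
  [39, 2, 43] -> [39, 2, 43] -> [39, 43] -> [43, 39] -> [43, 39]
  [-30, 9, 9, 33, -28, -15, -49, -42, 41, -5] -> [-30, 9, 33, -28, -15, -49, -42, 41, -5] -> [9, 33, -15, -49, 41, -5] -> [-5, 41, -49, -15, 33, 9] -> [-5, 41, -49, -15]
  [36, -34, 5, 8] -> [36, -34, 5, 8] -> [5] -> [5] -> [5]
  [-25, -3, 19] -> [-25, -3, 19] -> [-25, -3, 19] -> [19, -3, -25] -> [19, -3, -25]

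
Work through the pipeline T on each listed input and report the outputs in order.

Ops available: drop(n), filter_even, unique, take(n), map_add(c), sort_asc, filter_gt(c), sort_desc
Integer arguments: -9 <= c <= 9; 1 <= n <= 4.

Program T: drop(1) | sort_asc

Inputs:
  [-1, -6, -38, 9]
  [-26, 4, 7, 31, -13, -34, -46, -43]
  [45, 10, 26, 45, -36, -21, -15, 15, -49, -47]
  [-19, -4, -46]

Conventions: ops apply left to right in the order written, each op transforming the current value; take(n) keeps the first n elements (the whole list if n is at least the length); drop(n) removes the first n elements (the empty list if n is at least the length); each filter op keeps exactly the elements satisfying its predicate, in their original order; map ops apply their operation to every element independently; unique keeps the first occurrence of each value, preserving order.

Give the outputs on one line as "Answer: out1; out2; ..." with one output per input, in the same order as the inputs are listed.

[-38, -6, 9]; [-46, -43, -34, -13, 4, 7, 31]; [-49, -47, -36, -21, -15, 10, 15, 26, 45]; [-46, -4]

Execution, op by op:
  [-1, -6, -38, 9] -> [-6, -38, 9] -> [-38, -6, 9]
  [-26, 4, 7, 31, -13, -34, -46, -43] -> [4, 7, 31, -13, -34, -46, -43] -> [-46, -43, -34, -13, 4, 7, 31]
  [45, 10, 26, 45, -36, -21, -15, 15, -49, -47] -> [10, 26, 45, -36, -21, -15, 15, -49, -47] -> [-49, -47, -36, -21, -15, 10, 15, 26, 45]
  [-19, -4, -46] -> [-4, -46] -> [-46, -4]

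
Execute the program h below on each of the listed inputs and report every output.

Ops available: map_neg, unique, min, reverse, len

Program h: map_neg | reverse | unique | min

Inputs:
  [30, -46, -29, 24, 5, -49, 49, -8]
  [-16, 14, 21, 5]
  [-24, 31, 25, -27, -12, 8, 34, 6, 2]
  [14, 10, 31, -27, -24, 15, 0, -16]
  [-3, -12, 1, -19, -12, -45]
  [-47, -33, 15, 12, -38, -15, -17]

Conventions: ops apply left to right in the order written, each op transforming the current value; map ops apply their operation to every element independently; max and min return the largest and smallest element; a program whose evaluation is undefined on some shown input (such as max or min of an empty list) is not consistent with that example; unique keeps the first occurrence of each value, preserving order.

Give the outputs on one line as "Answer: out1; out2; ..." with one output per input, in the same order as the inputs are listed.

-49; -21; -34; -31; -1; -15

Execution, op by op:
  [30, -46, -29, 24, 5, -49, 49, -8] -> [-30, 46, 29, -24, -5, 49, -49, 8] -> [8, -49, 49, -5, -24, 29, 46, -30] -> [8, -49, 49, -5, -24, 29, 46, -30] -> -49
  [-16, 14, 21, 5] -> [16, -14, -21, -5] -> [-5, -21, -14, 16] -> [-5, -21, -14, 16] -> -21
  [-24, 31, 25, -27, -12, 8, 34, 6, 2] -> [24, -31, -25, 27, 12, -8, -34, -6, -2] -> [-2, -6, -34, -8, 12, 27, -25, -31, 24] -> [-2, -6, -34, -8, 12, 27, -25, -31, 24] -> -34
  [14, 10, 31, -27, -24, 15, 0, -16] -> [-14, -10, -31, 27, 24, -15, 0, 16] -> [16, 0, -15, 24, 27, -31, -10, -14] -> [16, 0, -15, 24, 27, -31, -10, -14] -> -31
  [-3, -12, 1, -19, -12, -45] -> [3, 12, -1, 19, 12, 45] -> [45, 12, 19, -1, 12, 3] -> [45, 12, 19, -1, 3] -> -1
  [-47, -33, 15, 12, -38, -15, -17] -> [47, 33, -15, -12, 38, 15, 17] -> [17, 15, 38, -12, -15, 33, 47] -> [17, 15, 38, -12, -15, 33, 47] -> -15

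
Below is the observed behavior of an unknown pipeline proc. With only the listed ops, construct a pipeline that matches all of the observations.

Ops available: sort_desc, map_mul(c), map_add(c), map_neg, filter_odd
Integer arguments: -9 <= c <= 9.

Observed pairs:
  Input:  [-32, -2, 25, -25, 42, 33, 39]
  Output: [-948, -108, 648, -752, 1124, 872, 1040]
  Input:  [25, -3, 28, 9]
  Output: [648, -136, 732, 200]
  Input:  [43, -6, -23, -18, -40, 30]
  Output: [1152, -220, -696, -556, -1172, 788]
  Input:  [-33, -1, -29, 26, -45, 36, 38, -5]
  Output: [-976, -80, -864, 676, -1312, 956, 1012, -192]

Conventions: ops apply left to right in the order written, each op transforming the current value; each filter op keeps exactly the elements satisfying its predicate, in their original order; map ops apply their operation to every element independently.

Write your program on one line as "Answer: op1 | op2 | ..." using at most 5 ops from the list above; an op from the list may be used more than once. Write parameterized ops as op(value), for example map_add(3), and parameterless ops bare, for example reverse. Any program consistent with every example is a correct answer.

map_mul(-4) | map_add(7) | map_mul(-7) | map_add(-3)

Check, running the answer program on each example:
  [-32, -2, 25, -25, 42, 33, 39] -> [128, 8, -100, 100, -168, -132, -156] -> [135, 15, -93, 107, -161, -125, -149] -> [-945, -105, 651, -749, 1127, 875, 1043] -> [-948, -108, 648, -752, 1124, 872, 1040]
  [25, -3, 28, 9] -> [-100, 12, -112, -36] -> [-93, 19, -105, -29] -> [651, -133, 735, 203] -> [648, -136, 732, 200]
  [43, -6, -23, -18, -40, 30] -> [-172, 24, 92, 72, 160, -120] -> [-165, 31, 99, 79, 167, -113] -> [1155, -217, -693, -553, -1169, 791] -> [1152, -220, -696, -556, -1172, 788]
  [-33, -1, -29, 26, -45, 36, 38, -5] -> [132, 4, 116, -104, 180, -144, -152, 20] -> [139, 11, 123, -97, 187, -137, -145, 27] -> [-973, -77, -861, 679, -1309, 959, 1015, -189] -> [-976, -80, -864, 676, -1312, 956, 1012, -192]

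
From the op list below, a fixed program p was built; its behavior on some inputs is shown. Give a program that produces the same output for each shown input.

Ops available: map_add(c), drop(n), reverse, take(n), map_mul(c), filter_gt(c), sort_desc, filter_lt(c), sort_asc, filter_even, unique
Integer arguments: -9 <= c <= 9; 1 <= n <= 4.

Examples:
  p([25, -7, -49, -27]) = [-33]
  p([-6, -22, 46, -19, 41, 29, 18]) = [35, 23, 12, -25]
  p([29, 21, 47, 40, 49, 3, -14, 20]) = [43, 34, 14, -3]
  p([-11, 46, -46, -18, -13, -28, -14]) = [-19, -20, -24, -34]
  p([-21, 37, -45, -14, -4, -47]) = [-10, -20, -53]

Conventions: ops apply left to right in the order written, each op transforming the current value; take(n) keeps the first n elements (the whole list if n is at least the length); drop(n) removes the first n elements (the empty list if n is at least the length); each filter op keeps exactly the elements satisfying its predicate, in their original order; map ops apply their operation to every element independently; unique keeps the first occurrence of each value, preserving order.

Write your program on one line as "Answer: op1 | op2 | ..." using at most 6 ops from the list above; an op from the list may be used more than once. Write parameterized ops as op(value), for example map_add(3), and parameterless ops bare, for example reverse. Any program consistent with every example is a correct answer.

map_add(-1) | map_add(-5) | drop(3) | sort_asc | sort_desc | take(4)

Check, running the answer program on each example:
  [25, -7, -49, -27] -> [24, -8, -50, -28] -> [19, -13, -55, -33] -> [-33] -> [-33] -> [-33] -> [-33]
  [-6, -22, 46, -19, 41, 29, 18] -> [-7, -23, 45, -20, 40, 28, 17] -> [-12, -28, 40, -25, 35, 23, 12] -> [-25, 35, 23, 12] -> [-25, 12, 23, 35] -> [35, 23, 12, -25] -> [35, 23, 12, -25]
  [29, 21, 47, 40, 49, 3, -14, 20] -> [28, 20, 46, 39, 48, 2, -15, 19] -> [23, 15, 41, 34, 43, -3, -20, 14] -> [34, 43, -3, -20, 14] -> [-20, -3, 14, 34, 43] -> [43, 34, 14, -3, -20] -> [43, 34, 14, -3]
  [-11, 46, -46, -18, -13, -28, -14] -> [-12, 45, -47, -19, -14, -29, -15] -> [-17, 40, -52, -24, -19, -34, -20] -> [-24, -19, -34, -20] -> [-34, -24, -20, -19] -> [-19, -20, -24, -34] -> [-19, -20, -24, -34]
  [-21, 37, -45, -14, -4, -47] -> [-22, 36, -46, -15, -5, -48] -> [-27, 31, -51, -20, -10, -53] -> [-20, -10, -53] -> [-53, -20, -10] -> [-10, -20, -53] -> [-10, -20, -53]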